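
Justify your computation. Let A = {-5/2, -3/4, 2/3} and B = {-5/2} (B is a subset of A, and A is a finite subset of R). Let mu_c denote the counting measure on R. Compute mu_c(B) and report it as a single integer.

Counting measure assigns mu_c(E) = |E| (number of elements) when E is finite.
B has 1 element(s), so mu_c(B) = 1.

1


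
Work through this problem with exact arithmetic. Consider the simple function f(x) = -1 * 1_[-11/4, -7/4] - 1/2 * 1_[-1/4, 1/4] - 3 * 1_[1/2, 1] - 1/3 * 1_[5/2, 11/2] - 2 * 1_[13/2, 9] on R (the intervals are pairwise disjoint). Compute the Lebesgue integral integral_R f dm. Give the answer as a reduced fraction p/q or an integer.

For a simple function f = sum_i c_i * 1_{A_i} with disjoint A_i,
  integral f dm = sum_i c_i * m(A_i).
Lengths of the A_i:
  m(A_1) = -7/4 - (-11/4) = 1.
  m(A_2) = 1/4 - (-1/4) = 1/2.
  m(A_3) = 1 - 1/2 = 1/2.
  m(A_4) = 11/2 - 5/2 = 3.
  m(A_5) = 9 - 13/2 = 5/2.
Contributions c_i * m(A_i):
  (-1) * (1) = -1.
  (-1/2) * (1/2) = -1/4.
  (-3) * (1/2) = -3/2.
  (-1/3) * (3) = -1.
  (-2) * (5/2) = -5.
Total: -1 - 1/4 - 3/2 - 1 - 5 = -35/4.

-35/4


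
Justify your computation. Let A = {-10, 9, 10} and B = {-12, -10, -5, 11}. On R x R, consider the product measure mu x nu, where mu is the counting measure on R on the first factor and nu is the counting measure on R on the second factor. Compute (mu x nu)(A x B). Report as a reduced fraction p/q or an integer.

For a measurable rectangle A x B, the product measure satisfies
  (mu x nu)(A x B) = mu(A) * nu(B).
  mu(A) = 3.
  nu(B) = 4.
  (mu x nu)(A x B) = 3 * 4 = 12.

12


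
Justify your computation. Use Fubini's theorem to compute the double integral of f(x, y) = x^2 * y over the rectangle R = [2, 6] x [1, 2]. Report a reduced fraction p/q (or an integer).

f(x, y) is a tensor product of a function of x and a function of y, and both factors are bounded continuous (hence Lebesgue integrable) on the rectangle, so Fubini's theorem applies:
  integral_R f d(m x m) = (integral_a1^b1 x^2 dx) * (integral_a2^b2 y dy).
Inner integral in x: integral_{2}^{6} x^2 dx = (6^3 - 2^3)/3
  = 208/3.
Inner integral in y: integral_{1}^{2} y dy = (2^2 - 1^2)/2
  = 3/2.
Product: (208/3) * (3/2) = 104.

104


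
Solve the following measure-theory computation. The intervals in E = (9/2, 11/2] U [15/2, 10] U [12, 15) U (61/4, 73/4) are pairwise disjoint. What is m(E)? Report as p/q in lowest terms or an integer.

For pairwise disjoint intervals, m(union_i I_i) = sum_i m(I_i),
and m is invariant under swapping open/closed endpoints (single points have measure 0).
So m(E) = sum_i (b_i - a_i).
  I_1 has length 11/2 - 9/2 = 1.
  I_2 has length 10 - 15/2 = 5/2.
  I_3 has length 15 - 12 = 3.
  I_4 has length 73/4 - 61/4 = 3.
Summing:
  m(E) = 1 + 5/2 + 3 + 3 = 19/2.

19/2


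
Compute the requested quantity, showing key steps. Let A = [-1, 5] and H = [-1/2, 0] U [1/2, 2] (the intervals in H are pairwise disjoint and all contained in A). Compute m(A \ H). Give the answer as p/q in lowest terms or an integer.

The ambient interval has length m(A) = 5 - (-1) = 6.
Since the holes are disjoint and sit inside A, by finite additivity
  m(H) = sum_i (b_i - a_i), and m(A \ H) = m(A) - m(H).
Computing the hole measures:
  m(H_1) = 0 - (-1/2) = 1/2.
  m(H_2) = 2 - 1/2 = 3/2.
Summed: m(H) = 1/2 + 3/2 = 2.
So m(A \ H) = 6 - 2 = 4.

4


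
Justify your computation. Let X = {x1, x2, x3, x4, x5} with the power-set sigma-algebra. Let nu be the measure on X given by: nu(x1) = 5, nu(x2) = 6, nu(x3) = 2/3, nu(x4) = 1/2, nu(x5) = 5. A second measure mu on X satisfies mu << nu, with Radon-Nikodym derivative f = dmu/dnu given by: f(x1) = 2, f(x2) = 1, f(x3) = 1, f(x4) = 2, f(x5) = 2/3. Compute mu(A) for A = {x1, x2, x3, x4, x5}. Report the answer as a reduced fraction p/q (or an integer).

By the defining property of the Radon-Nikodym derivative, for every measurable set A,
  mu(A) = integral_A f dnu.
Since nu is a discrete measure concentrated on the atoms of X, the integral over A reduces to the sum
  mu(A) = sum_{x in A} f(x) * nu({x}).
Computing each term:
  x1: f(x1) * nu(x1) = 2 * 5 = 10.
  x2: f(x2) * nu(x2) = 1 * 6 = 6.
  x3: f(x3) * nu(x3) = 1 * 2/3 = 2/3.
  x4: f(x4) * nu(x4) = 2 * 1/2 = 1.
  x5: f(x5) * nu(x5) = 2/3 * 5 = 10/3.
Summing: mu(A) = 10 + 6 + 2/3 + 1 + 10/3 = 21.

21


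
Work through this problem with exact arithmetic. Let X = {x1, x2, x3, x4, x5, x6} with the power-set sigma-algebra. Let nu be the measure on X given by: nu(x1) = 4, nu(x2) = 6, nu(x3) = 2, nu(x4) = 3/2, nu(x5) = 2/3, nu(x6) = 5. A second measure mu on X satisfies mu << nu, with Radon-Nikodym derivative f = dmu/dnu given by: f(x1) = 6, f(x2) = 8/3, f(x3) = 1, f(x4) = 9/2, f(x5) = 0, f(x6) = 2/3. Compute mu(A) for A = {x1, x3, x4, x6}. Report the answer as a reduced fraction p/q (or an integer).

By the defining property of the Radon-Nikodym derivative, for every measurable set A,
  mu(A) = integral_A f dnu.
Since nu is a discrete measure concentrated on the atoms of X, the integral over A reduces to the sum
  mu(A) = sum_{x in A} f(x) * nu({x}).
Computing each term:
  x1: f(x1) * nu(x1) = 6 * 4 = 24.
  x3: f(x3) * nu(x3) = 1 * 2 = 2.
  x4: f(x4) * nu(x4) = 9/2 * 3/2 = 27/4.
  x6: f(x6) * nu(x6) = 2/3 * 5 = 10/3.
Summing: mu(A) = 24 + 2 + 27/4 + 10/3 = 433/12.

433/12


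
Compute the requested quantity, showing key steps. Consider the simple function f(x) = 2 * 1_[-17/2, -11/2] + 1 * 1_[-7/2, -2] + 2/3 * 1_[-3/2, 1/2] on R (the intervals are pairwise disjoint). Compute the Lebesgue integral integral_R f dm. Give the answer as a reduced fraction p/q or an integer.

For a simple function f = sum_i c_i * 1_{A_i} with disjoint A_i,
  integral f dm = sum_i c_i * m(A_i).
Lengths of the A_i:
  m(A_1) = -11/2 - (-17/2) = 3.
  m(A_2) = -2 - (-7/2) = 3/2.
  m(A_3) = 1/2 - (-3/2) = 2.
Contributions c_i * m(A_i):
  (2) * (3) = 6.
  (1) * (3/2) = 3/2.
  (2/3) * (2) = 4/3.
Total: 6 + 3/2 + 4/3 = 53/6.

53/6


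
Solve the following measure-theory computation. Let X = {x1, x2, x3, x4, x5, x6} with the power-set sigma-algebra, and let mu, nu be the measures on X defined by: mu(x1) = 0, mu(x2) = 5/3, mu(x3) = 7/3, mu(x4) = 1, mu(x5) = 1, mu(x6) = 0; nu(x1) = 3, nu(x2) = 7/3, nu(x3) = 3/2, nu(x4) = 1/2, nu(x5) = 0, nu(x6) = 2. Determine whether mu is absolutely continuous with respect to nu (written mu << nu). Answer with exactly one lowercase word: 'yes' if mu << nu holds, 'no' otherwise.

mu << nu means: every nu-null measurable set is also mu-null; equivalently, for every atom x, if nu({x}) = 0 then mu({x}) = 0.
Checking each atom:
  x1: nu = 3 > 0 -> no constraint.
  x2: nu = 7/3 > 0 -> no constraint.
  x3: nu = 3/2 > 0 -> no constraint.
  x4: nu = 1/2 > 0 -> no constraint.
  x5: nu = 0, mu = 1 > 0 -> violates mu << nu.
  x6: nu = 2 > 0 -> no constraint.
The atom(s) x5 violate the condition (nu = 0 but mu > 0). Therefore mu is NOT absolutely continuous w.r.t. nu.

no


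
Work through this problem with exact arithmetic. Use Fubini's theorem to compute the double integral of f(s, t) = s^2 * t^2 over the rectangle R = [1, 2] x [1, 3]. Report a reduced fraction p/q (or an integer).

f(s, t) is a tensor product of a function of s and a function of t, and both factors are bounded continuous (hence Lebesgue integrable) on the rectangle, so Fubini's theorem applies:
  integral_R f d(m x m) = (integral_a1^b1 s^2 ds) * (integral_a2^b2 t^2 dt).
Inner integral in s: integral_{1}^{2} s^2 ds = (2^3 - 1^3)/3
  = 7/3.
Inner integral in t: integral_{1}^{3} t^2 dt = (3^3 - 1^3)/3
  = 26/3.
Product: (7/3) * (26/3) = 182/9.

182/9


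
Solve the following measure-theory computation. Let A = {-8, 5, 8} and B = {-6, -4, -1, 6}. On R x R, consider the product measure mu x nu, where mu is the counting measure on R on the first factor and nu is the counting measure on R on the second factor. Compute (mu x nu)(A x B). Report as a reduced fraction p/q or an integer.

For a measurable rectangle A x B, the product measure satisfies
  (mu x nu)(A x B) = mu(A) * nu(B).
  mu(A) = 3.
  nu(B) = 4.
  (mu x nu)(A x B) = 3 * 4 = 12.

12


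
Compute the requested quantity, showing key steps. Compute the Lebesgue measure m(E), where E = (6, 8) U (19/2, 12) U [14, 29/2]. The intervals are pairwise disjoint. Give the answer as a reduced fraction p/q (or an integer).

For pairwise disjoint intervals, m(union_i I_i) = sum_i m(I_i),
and m is invariant under swapping open/closed endpoints (single points have measure 0).
So m(E) = sum_i (b_i - a_i).
  I_1 has length 8 - 6 = 2.
  I_2 has length 12 - 19/2 = 5/2.
  I_3 has length 29/2 - 14 = 1/2.
Summing:
  m(E) = 2 + 5/2 + 1/2 = 5.

5


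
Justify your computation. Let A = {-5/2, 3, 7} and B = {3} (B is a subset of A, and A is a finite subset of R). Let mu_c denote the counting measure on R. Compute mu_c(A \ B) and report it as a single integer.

Counting measure assigns mu_c(E) = |E| (number of elements) when E is finite. For B subset A, A \ B is the set of elements of A not in B, so |A \ B| = |A| - |B|.
|A| = 3, |B| = 1, so mu_c(A \ B) = 3 - 1 = 2.

2


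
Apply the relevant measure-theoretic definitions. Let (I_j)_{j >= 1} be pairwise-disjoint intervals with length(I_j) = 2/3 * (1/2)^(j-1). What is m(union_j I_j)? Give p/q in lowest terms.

By countable additivity of the Lebesgue measure on pairwise disjoint measurable sets,
  m(union_{j >= 1} I_j) = sum_{j >= 1} m(I_j) = sum_{j >= 1} a * r^(j-1),
  with a = 2/3 and r = 1/2.
Since 0 < r = 1/2 < 1, the geometric series converges:
  sum_{j >= 1} a * r^(j-1) = a / (1 - r).
  = 2/3 / (1 - 1/2)
  = 2/3 / (1/2)
  = 4/3.

4/3


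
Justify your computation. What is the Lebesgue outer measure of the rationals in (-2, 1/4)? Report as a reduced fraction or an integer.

The set Q cap (-2, 1/4) is countable (a subset of the countable set Q). Lebesgue outer measure of any countable set is 0: each singleton {q} has m*({q}) = 0, and by countable subadditivity m*(union_k {q_k}) <= sum_k m*({q_k}) = sum_k 0 = 0. The reverse inequality m*(E) >= 0 is automatic. So m*(Q cap (-2, 1/4)) = 0.

0


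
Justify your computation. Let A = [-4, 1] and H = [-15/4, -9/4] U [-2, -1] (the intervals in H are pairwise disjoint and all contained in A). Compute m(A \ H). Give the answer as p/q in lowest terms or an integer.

The ambient interval has length m(A) = 1 - (-4) = 5.
Since the holes are disjoint and sit inside A, by finite additivity
  m(H) = sum_i (b_i - a_i), and m(A \ H) = m(A) - m(H).
Computing the hole measures:
  m(H_1) = -9/4 - (-15/4) = 3/2.
  m(H_2) = -1 - (-2) = 1.
Summed: m(H) = 3/2 + 1 = 5/2.
So m(A \ H) = 5 - 5/2 = 5/2.

5/2


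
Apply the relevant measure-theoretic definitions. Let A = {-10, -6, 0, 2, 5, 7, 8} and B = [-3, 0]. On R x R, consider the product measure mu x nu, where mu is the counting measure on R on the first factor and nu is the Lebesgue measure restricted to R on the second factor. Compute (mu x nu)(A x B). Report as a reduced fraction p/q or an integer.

For a measurable rectangle A x B, the product measure satisfies
  (mu x nu)(A x B) = mu(A) * nu(B).
  mu(A) = 7.
  nu(B) = 3.
  (mu x nu)(A x B) = 7 * 3 = 21.

21


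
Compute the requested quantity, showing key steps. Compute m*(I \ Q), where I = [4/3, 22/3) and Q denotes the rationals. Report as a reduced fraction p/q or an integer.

The interval I = [4/3, 22/3) has m(I) = 22/3 - 4/3 = 6 (endpoints are measure-zero, so open/closed/half-open agree). Write I = (I cap Q) u (I \ Q). The rationals in I are countable, so m*(I cap Q) = 0 (cover each rational by intervals whose total length is arbitrarily small). By countable subadditivity m*(I) <= m*(I cap Q) + m*(I \ Q), hence m*(I \ Q) >= m(I) = 6. The reverse inequality m*(I \ Q) <= m*(I) = 6 is trivial since (I \ Q) is a subset of I. Therefore m*(I \ Q) = 6.

6


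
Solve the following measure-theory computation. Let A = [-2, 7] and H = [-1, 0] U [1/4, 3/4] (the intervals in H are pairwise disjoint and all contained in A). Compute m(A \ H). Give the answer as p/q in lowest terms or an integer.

The ambient interval has length m(A) = 7 - (-2) = 9.
Since the holes are disjoint and sit inside A, by finite additivity
  m(H) = sum_i (b_i - a_i), and m(A \ H) = m(A) - m(H).
Computing the hole measures:
  m(H_1) = 0 - (-1) = 1.
  m(H_2) = 3/4 - 1/4 = 1/2.
Summed: m(H) = 1 + 1/2 = 3/2.
So m(A \ H) = 9 - 3/2 = 15/2.

15/2


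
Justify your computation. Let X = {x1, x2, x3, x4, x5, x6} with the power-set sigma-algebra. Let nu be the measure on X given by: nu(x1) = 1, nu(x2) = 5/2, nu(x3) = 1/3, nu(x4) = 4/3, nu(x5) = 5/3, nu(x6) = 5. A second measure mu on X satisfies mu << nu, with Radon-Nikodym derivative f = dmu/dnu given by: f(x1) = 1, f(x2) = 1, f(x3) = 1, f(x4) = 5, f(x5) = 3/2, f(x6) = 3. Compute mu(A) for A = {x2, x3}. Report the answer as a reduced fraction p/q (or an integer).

By the defining property of the Radon-Nikodym derivative, for every measurable set A,
  mu(A) = integral_A f dnu.
Since nu is a discrete measure concentrated on the atoms of X, the integral over A reduces to the sum
  mu(A) = sum_{x in A} f(x) * nu({x}).
Computing each term:
  x2: f(x2) * nu(x2) = 1 * 5/2 = 5/2.
  x3: f(x3) * nu(x3) = 1 * 1/3 = 1/3.
Summing: mu(A) = 5/2 + 1/3 = 17/6.

17/6


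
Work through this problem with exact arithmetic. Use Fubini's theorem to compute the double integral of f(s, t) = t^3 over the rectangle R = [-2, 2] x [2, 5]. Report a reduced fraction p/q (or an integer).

f(s, t) is a tensor product of a function of s and a function of t, and both factors are bounded continuous (hence Lebesgue integrable) on the rectangle, so Fubini's theorem applies:
  integral_R f d(m x m) = (integral_a1^b1 1 ds) * (integral_a2^b2 t^3 dt).
Inner integral in s: integral_{-2}^{2} 1 ds = (2^1 - (-2)^1)/1
  = 4.
Inner integral in t: integral_{2}^{5} t^3 dt = (5^4 - 2^4)/4
  = 609/4.
Product: (4) * (609/4) = 609.

609


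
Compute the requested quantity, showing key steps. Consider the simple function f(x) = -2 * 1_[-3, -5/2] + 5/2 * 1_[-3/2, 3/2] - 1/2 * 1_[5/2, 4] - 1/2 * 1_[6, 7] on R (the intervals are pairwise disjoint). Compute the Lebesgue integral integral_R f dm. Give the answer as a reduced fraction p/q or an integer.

For a simple function f = sum_i c_i * 1_{A_i} with disjoint A_i,
  integral f dm = sum_i c_i * m(A_i).
Lengths of the A_i:
  m(A_1) = -5/2 - (-3) = 1/2.
  m(A_2) = 3/2 - (-3/2) = 3.
  m(A_3) = 4 - 5/2 = 3/2.
  m(A_4) = 7 - 6 = 1.
Contributions c_i * m(A_i):
  (-2) * (1/2) = -1.
  (5/2) * (3) = 15/2.
  (-1/2) * (3/2) = -3/4.
  (-1/2) * (1) = -1/2.
Total: -1 + 15/2 - 3/4 - 1/2 = 21/4.

21/4


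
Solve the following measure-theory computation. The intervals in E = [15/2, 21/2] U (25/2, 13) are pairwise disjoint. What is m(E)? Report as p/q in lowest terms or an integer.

For pairwise disjoint intervals, m(union_i I_i) = sum_i m(I_i),
and m is invariant under swapping open/closed endpoints (single points have measure 0).
So m(E) = sum_i (b_i - a_i).
  I_1 has length 21/2 - 15/2 = 3.
  I_2 has length 13 - 25/2 = 1/2.
Summing:
  m(E) = 3 + 1/2 = 7/2.

7/2


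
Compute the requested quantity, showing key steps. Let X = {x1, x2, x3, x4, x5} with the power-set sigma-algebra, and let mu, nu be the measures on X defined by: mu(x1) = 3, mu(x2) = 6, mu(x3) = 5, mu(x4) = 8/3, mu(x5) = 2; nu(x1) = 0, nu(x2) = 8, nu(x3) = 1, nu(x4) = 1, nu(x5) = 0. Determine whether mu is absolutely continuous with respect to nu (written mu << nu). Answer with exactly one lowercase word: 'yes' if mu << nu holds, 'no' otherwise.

mu << nu means: every nu-null measurable set is also mu-null; equivalently, for every atom x, if nu({x}) = 0 then mu({x}) = 0.
Checking each atom:
  x1: nu = 0, mu = 3 > 0 -> violates mu << nu.
  x2: nu = 8 > 0 -> no constraint.
  x3: nu = 1 > 0 -> no constraint.
  x4: nu = 1 > 0 -> no constraint.
  x5: nu = 0, mu = 2 > 0 -> violates mu << nu.
The atom(s) x1, x5 violate the condition (nu = 0 but mu > 0). Therefore mu is NOT absolutely continuous w.r.t. nu.

no


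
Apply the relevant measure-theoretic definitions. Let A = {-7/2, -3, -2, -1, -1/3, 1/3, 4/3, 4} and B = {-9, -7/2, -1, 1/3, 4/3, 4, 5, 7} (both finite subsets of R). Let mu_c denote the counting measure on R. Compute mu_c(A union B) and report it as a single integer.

Counting measure on a finite set equals cardinality. By inclusion-exclusion, |A union B| = |A| + |B| - |A cap B|.
|A| = 8, |B| = 8, |A cap B| = 5.
So mu_c(A union B) = 8 + 8 - 5 = 11.

11


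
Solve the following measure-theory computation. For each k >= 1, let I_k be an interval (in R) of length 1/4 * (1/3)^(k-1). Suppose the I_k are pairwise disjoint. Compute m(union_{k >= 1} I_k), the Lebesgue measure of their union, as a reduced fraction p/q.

By countable additivity of the Lebesgue measure on pairwise disjoint measurable sets,
  m(union_{k >= 1} I_k) = sum_{k >= 1} m(I_k) = sum_{k >= 1} a * r^(k-1),
  with a = 1/4 and r = 1/3.
Since 0 < r = 1/3 < 1, the geometric series converges:
  sum_{k >= 1} a * r^(k-1) = a / (1 - r).
  = 1/4 / (1 - 1/3)
  = 1/4 / (2/3)
  = 3/8.

3/8


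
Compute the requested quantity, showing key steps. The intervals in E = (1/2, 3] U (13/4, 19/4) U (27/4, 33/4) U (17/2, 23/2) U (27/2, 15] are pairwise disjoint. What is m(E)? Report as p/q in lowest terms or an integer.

For pairwise disjoint intervals, m(union_i I_i) = sum_i m(I_i),
and m is invariant under swapping open/closed endpoints (single points have measure 0).
So m(E) = sum_i (b_i - a_i).
  I_1 has length 3 - 1/2 = 5/2.
  I_2 has length 19/4 - 13/4 = 3/2.
  I_3 has length 33/4 - 27/4 = 3/2.
  I_4 has length 23/2 - 17/2 = 3.
  I_5 has length 15 - 27/2 = 3/2.
Summing:
  m(E) = 5/2 + 3/2 + 3/2 + 3 + 3/2 = 10.

10


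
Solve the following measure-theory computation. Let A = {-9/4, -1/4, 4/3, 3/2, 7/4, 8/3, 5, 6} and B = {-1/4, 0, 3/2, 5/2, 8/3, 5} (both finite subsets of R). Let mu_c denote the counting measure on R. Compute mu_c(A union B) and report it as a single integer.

Counting measure on a finite set equals cardinality. By inclusion-exclusion, |A union B| = |A| + |B| - |A cap B|.
|A| = 8, |B| = 6, |A cap B| = 4.
So mu_c(A union B) = 8 + 6 - 4 = 10.

10


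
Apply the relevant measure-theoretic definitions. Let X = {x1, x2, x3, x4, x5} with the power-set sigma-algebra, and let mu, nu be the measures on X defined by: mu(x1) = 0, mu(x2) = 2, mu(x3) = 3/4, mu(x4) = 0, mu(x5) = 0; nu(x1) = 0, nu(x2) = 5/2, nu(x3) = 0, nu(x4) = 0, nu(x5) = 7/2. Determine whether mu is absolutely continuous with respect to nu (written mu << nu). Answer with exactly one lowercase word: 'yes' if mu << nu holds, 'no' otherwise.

mu << nu means: every nu-null measurable set is also mu-null; equivalently, for every atom x, if nu({x}) = 0 then mu({x}) = 0.
Checking each atom:
  x1: nu = 0, mu = 0 -> consistent with mu << nu.
  x2: nu = 5/2 > 0 -> no constraint.
  x3: nu = 0, mu = 3/4 > 0 -> violates mu << nu.
  x4: nu = 0, mu = 0 -> consistent with mu << nu.
  x5: nu = 7/2 > 0 -> no constraint.
The atom(s) x3 violate the condition (nu = 0 but mu > 0). Therefore mu is NOT absolutely continuous w.r.t. nu.

no


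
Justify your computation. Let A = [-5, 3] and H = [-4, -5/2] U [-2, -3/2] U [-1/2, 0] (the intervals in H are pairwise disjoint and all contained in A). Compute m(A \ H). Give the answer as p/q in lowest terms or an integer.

The ambient interval has length m(A) = 3 - (-5) = 8.
Since the holes are disjoint and sit inside A, by finite additivity
  m(H) = sum_i (b_i - a_i), and m(A \ H) = m(A) - m(H).
Computing the hole measures:
  m(H_1) = -5/2 - (-4) = 3/2.
  m(H_2) = -3/2 - (-2) = 1/2.
  m(H_3) = 0 - (-1/2) = 1/2.
Summed: m(H) = 3/2 + 1/2 + 1/2 = 5/2.
So m(A \ H) = 8 - 5/2 = 11/2.

11/2


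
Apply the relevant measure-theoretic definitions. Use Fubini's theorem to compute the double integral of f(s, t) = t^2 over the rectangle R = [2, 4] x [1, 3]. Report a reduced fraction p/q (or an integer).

f(s, t) is a tensor product of a function of s and a function of t, and both factors are bounded continuous (hence Lebesgue integrable) on the rectangle, so Fubini's theorem applies:
  integral_R f d(m x m) = (integral_a1^b1 1 ds) * (integral_a2^b2 t^2 dt).
Inner integral in s: integral_{2}^{4} 1 ds = (4^1 - 2^1)/1
  = 2.
Inner integral in t: integral_{1}^{3} t^2 dt = (3^3 - 1^3)/3
  = 26/3.
Product: (2) * (26/3) = 52/3.

52/3


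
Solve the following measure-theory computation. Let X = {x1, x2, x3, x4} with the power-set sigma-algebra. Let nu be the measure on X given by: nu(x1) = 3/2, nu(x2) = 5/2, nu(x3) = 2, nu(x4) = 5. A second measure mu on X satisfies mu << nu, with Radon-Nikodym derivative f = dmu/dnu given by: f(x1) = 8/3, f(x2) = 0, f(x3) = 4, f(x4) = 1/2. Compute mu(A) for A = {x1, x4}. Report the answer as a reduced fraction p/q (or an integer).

By the defining property of the Radon-Nikodym derivative, for every measurable set A,
  mu(A) = integral_A f dnu.
Since nu is a discrete measure concentrated on the atoms of X, the integral over A reduces to the sum
  mu(A) = sum_{x in A} f(x) * nu({x}).
Computing each term:
  x1: f(x1) * nu(x1) = 8/3 * 3/2 = 4.
  x4: f(x4) * nu(x4) = 1/2 * 5 = 5/2.
Summing: mu(A) = 4 + 5/2 = 13/2.

13/2


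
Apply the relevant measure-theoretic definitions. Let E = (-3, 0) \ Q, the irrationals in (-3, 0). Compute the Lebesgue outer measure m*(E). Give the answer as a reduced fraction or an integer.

The interval I = (-3, 0) has m(I) = 0 - (-3) = 3 (endpoints are measure-zero, so open/closed/half-open agree). Write I = (I cap Q) u (I \ Q). The rationals in I are countable, so m*(I cap Q) = 0 (cover each rational by intervals whose total length is arbitrarily small). By countable subadditivity m*(I) <= m*(I cap Q) + m*(I \ Q), hence m*(I \ Q) >= m(I) = 3. The reverse inequality m*(I \ Q) <= m*(I) = 3 is trivial since (I \ Q) is a subset of I. Therefore m*(I \ Q) = 3.

3


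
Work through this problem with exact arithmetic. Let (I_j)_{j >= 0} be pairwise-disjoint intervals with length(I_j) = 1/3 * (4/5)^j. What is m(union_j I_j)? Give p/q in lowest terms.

By countable additivity of the Lebesgue measure on pairwise disjoint measurable sets,
  m(union_{j >= 0} I_j) = sum_{j >= 0} m(I_j) = sum_{j >= 0} a * r^j,
  with a = 1/3 and r = 4/5.
Since 0 < r = 4/5 < 1, the geometric series converges:
  sum_{j >= 0} a * r^j = a / (1 - r).
  = 1/3 / (1 - 4/5)
  = 1/3 / (1/5)
  = 5/3.

5/3


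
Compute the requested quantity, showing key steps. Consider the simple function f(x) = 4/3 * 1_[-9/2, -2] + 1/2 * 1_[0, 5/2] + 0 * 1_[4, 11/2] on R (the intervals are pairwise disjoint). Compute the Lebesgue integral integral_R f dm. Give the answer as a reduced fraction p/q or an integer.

For a simple function f = sum_i c_i * 1_{A_i} with disjoint A_i,
  integral f dm = sum_i c_i * m(A_i).
Lengths of the A_i:
  m(A_1) = -2 - (-9/2) = 5/2.
  m(A_2) = 5/2 - 0 = 5/2.
  m(A_3) = 11/2 - 4 = 3/2.
Contributions c_i * m(A_i):
  (4/3) * (5/2) = 10/3.
  (1/2) * (5/2) = 5/4.
  (0) * (3/2) = 0.
Total: 10/3 + 5/4 + 0 = 55/12.

55/12


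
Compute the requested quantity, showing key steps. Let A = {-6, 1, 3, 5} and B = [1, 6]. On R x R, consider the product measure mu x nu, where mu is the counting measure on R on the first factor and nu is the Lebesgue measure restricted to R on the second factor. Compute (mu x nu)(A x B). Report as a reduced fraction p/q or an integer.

For a measurable rectangle A x B, the product measure satisfies
  (mu x nu)(A x B) = mu(A) * nu(B).
  mu(A) = 4.
  nu(B) = 5.
  (mu x nu)(A x B) = 4 * 5 = 20.

20


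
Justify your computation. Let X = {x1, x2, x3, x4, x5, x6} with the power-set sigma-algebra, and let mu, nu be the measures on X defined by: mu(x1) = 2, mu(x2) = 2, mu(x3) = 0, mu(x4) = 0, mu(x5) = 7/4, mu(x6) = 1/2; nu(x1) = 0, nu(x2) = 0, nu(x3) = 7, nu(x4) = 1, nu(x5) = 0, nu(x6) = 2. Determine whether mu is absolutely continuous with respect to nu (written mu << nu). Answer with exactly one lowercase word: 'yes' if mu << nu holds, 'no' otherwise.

mu << nu means: every nu-null measurable set is also mu-null; equivalently, for every atom x, if nu({x}) = 0 then mu({x}) = 0.
Checking each atom:
  x1: nu = 0, mu = 2 > 0 -> violates mu << nu.
  x2: nu = 0, mu = 2 > 0 -> violates mu << nu.
  x3: nu = 7 > 0 -> no constraint.
  x4: nu = 1 > 0 -> no constraint.
  x5: nu = 0, mu = 7/4 > 0 -> violates mu << nu.
  x6: nu = 2 > 0 -> no constraint.
The atom(s) x1, x2, x5 violate the condition (nu = 0 but mu > 0). Therefore mu is NOT absolutely continuous w.r.t. nu.

no


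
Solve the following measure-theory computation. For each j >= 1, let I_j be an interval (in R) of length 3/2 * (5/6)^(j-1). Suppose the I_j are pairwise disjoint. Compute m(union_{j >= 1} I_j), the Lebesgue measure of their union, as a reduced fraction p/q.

By countable additivity of the Lebesgue measure on pairwise disjoint measurable sets,
  m(union_{j >= 1} I_j) = sum_{j >= 1} m(I_j) = sum_{j >= 1} a * r^(j-1),
  with a = 3/2 and r = 5/6.
Since 0 < r = 5/6 < 1, the geometric series converges:
  sum_{j >= 1} a * r^(j-1) = a / (1 - r).
  = 3/2 / (1 - 5/6)
  = 3/2 / (1/6)
  = 9.

9


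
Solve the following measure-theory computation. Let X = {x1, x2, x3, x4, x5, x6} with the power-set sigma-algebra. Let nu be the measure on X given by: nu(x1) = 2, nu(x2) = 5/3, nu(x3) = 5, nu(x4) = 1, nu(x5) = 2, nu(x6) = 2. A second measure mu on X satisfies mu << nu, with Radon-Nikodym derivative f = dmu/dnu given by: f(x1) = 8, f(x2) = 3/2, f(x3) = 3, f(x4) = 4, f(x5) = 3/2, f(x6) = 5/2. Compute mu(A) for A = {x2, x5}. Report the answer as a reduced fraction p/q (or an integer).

By the defining property of the Radon-Nikodym derivative, for every measurable set A,
  mu(A) = integral_A f dnu.
Since nu is a discrete measure concentrated on the atoms of X, the integral over A reduces to the sum
  mu(A) = sum_{x in A} f(x) * nu({x}).
Computing each term:
  x2: f(x2) * nu(x2) = 3/2 * 5/3 = 5/2.
  x5: f(x5) * nu(x5) = 3/2 * 2 = 3.
Summing: mu(A) = 5/2 + 3 = 11/2.

11/2


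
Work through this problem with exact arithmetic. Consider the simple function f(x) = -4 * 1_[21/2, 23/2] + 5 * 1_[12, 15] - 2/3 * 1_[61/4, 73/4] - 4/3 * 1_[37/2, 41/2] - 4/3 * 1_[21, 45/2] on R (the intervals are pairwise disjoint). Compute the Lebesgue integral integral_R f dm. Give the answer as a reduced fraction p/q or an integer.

For a simple function f = sum_i c_i * 1_{A_i} with disjoint A_i,
  integral f dm = sum_i c_i * m(A_i).
Lengths of the A_i:
  m(A_1) = 23/2 - 21/2 = 1.
  m(A_2) = 15 - 12 = 3.
  m(A_3) = 73/4 - 61/4 = 3.
  m(A_4) = 41/2 - 37/2 = 2.
  m(A_5) = 45/2 - 21 = 3/2.
Contributions c_i * m(A_i):
  (-4) * (1) = -4.
  (5) * (3) = 15.
  (-2/3) * (3) = -2.
  (-4/3) * (2) = -8/3.
  (-4/3) * (3/2) = -2.
Total: -4 + 15 - 2 - 8/3 - 2 = 13/3.

13/3


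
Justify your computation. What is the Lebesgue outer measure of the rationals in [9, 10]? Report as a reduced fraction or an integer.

Q cap [9, 10] is countable; list its elements as q_1, q_2, ... . Fix eps > 0 and cover the k-th point by an interval of length eps * 2^(-k). The cover has total length eps * sum_{k>=1} 2^(-k) = eps, so by definition of outer measure m*(Q cap [9, 10]) <= eps. Since eps was arbitrary and m* >= 0, the outer measure is 0.

0


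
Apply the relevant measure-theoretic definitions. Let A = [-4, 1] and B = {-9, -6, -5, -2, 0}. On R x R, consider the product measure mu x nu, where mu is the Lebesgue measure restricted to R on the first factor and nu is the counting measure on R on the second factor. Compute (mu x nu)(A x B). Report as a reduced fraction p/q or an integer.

For a measurable rectangle A x B, the product measure satisfies
  (mu x nu)(A x B) = mu(A) * nu(B).
  mu(A) = 5.
  nu(B) = 5.
  (mu x nu)(A x B) = 5 * 5 = 25.

25


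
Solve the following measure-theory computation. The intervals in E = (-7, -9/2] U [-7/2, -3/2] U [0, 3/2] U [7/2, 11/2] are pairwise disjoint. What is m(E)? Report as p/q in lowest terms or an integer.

For pairwise disjoint intervals, m(union_i I_i) = sum_i m(I_i),
and m is invariant under swapping open/closed endpoints (single points have measure 0).
So m(E) = sum_i (b_i - a_i).
  I_1 has length -9/2 - (-7) = 5/2.
  I_2 has length -3/2 - (-7/2) = 2.
  I_3 has length 3/2 - 0 = 3/2.
  I_4 has length 11/2 - 7/2 = 2.
Summing:
  m(E) = 5/2 + 2 + 3/2 + 2 = 8.

8


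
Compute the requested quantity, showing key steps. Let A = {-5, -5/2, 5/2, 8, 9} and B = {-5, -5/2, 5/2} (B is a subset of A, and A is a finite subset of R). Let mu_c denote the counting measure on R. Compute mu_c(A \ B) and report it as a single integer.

Counting measure assigns mu_c(E) = |E| (number of elements) when E is finite. For B subset A, A \ B is the set of elements of A not in B, so |A \ B| = |A| - |B|.
|A| = 5, |B| = 3, so mu_c(A \ B) = 5 - 3 = 2.

2


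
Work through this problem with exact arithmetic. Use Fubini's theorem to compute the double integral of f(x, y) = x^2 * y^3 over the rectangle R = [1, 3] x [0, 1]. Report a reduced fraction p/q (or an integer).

f(x, y) is a tensor product of a function of x and a function of y, and both factors are bounded continuous (hence Lebesgue integrable) on the rectangle, so Fubini's theorem applies:
  integral_R f d(m x m) = (integral_a1^b1 x^2 dx) * (integral_a2^b2 y^3 dy).
Inner integral in x: integral_{1}^{3} x^2 dx = (3^3 - 1^3)/3
  = 26/3.
Inner integral in y: integral_{0}^{1} y^3 dy = (1^4 - 0^4)/4
  = 1/4.
Product: (26/3) * (1/4) = 13/6.

13/6


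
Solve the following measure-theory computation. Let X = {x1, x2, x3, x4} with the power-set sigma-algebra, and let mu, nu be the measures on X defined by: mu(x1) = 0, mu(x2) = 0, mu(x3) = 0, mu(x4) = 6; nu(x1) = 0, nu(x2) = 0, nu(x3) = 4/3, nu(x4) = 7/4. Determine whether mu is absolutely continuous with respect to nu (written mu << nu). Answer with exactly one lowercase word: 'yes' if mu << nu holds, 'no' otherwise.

mu << nu means: every nu-null measurable set is also mu-null; equivalently, for every atom x, if nu({x}) = 0 then mu({x}) = 0.
Checking each atom:
  x1: nu = 0, mu = 0 -> consistent with mu << nu.
  x2: nu = 0, mu = 0 -> consistent with mu << nu.
  x3: nu = 4/3 > 0 -> no constraint.
  x4: nu = 7/4 > 0 -> no constraint.
No atom violates the condition. Therefore mu << nu.

yes


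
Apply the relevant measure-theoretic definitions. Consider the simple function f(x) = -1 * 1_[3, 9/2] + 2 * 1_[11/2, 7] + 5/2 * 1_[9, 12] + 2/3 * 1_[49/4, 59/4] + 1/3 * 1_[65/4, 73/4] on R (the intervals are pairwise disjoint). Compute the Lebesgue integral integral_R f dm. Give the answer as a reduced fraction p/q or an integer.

For a simple function f = sum_i c_i * 1_{A_i} with disjoint A_i,
  integral f dm = sum_i c_i * m(A_i).
Lengths of the A_i:
  m(A_1) = 9/2 - 3 = 3/2.
  m(A_2) = 7 - 11/2 = 3/2.
  m(A_3) = 12 - 9 = 3.
  m(A_4) = 59/4 - 49/4 = 5/2.
  m(A_5) = 73/4 - 65/4 = 2.
Contributions c_i * m(A_i):
  (-1) * (3/2) = -3/2.
  (2) * (3/2) = 3.
  (5/2) * (3) = 15/2.
  (2/3) * (5/2) = 5/3.
  (1/3) * (2) = 2/3.
Total: -3/2 + 3 + 15/2 + 5/3 + 2/3 = 34/3.

34/3


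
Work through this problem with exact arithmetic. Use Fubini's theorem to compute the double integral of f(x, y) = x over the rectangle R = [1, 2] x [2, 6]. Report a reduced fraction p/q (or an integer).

f(x, y) is a tensor product of a function of x and a function of y, and both factors are bounded continuous (hence Lebesgue integrable) on the rectangle, so Fubini's theorem applies:
  integral_R f d(m x m) = (integral_a1^b1 x dx) * (integral_a2^b2 1 dy).
Inner integral in x: integral_{1}^{2} x dx = (2^2 - 1^2)/2
  = 3/2.
Inner integral in y: integral_{2}^{6} 1 dy = (6^1 - 2^1)/1
  = 4.
Product: (3/2) * (4) = 6.

6


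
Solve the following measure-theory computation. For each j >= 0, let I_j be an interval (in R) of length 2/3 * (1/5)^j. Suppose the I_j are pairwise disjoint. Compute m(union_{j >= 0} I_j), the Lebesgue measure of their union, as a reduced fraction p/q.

By countable additivity of the Lebesgue measure on pairwise disjoint measurable sets,
  m(union_{j >= 0} I_j) = sum_{j >= 0} m(I_j) = sum_{j >= 0} a * r^j,
  with a = 2/3 and r = 1/5.
Since 0 < r = 1/5 < 1, the geometric series converges:
  sum_{j >= 0} a * r^j = a / (1 - r).
  = 2/3 / (1 - 1/5)
  = 2/3 / (4/5)
  = 5/6.

5/6


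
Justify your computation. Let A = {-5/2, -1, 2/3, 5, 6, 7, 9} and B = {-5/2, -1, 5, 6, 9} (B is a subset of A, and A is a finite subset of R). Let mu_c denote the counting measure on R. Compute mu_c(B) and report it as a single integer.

Counting measure assigns mu_c(E) = |E| (number of elements) when E is finite.
B has 5 element(s), so mu_c(B) = 5.

5


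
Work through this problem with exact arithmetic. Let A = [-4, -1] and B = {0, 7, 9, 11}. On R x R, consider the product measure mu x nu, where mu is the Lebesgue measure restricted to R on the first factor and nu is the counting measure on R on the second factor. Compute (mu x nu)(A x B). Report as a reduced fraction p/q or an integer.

For a measurable rectangle A x B, the product measure satisfies
  (mu x nu)(A x B) = mu(A) * nu(B).
  mu(A) = 3.
  nu(B) = 4.
  (mu x nu)(A x B) = 3 * 4 = 12.

12


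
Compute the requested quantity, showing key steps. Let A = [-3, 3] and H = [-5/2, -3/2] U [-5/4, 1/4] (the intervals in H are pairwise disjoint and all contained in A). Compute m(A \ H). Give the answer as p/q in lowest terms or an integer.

The ambient interval has length m(A) = 3 - (-3) = 6.
Since the holes are disjoint and sit inside A, by finite additivity
  m(H) = sum_i (b_i - a_i), and m(A \ H) = m(A) - m(H).
Computing the hole measures:
  m(H_1) = -3/2 - (-5/2) = 1.
  m(H_2) = 1/4 - (-5/4) = 3/2.
Summed: m(H) = 1 + 3/2 = 5/2.
So m(A \ H) = 6 - 5/2 = 7/2.

7/2


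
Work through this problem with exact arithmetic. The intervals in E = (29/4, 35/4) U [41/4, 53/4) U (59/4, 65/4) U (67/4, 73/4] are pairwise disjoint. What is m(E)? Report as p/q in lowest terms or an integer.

For pairwise disjoint intervals, m(union_i I_i) = sum_i m(I_i),
and m is invariant under swapping open/closed endpoints (single points have measure 0).
So m(E) = sum_i (b_i - a_i).
  I_1 has length 35/4 - 29/4 = 3/2.
  I_2 has length 53/4 - 41/4 = 3.
  I_3 has length 65/4 - 59/4 = 3/2.
  I_4 has length 73/4 - 67/4 = 3/2.
Summing:
  m(E) = 3/2 + 3 + 3/2 + 3/2 = 15/2.

15/2


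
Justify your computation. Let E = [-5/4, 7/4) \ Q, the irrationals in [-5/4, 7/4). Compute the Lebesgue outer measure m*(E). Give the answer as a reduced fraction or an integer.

The interval I = [-5/4, 7/4) has m(I) = 7/4 - (-5/4) = 3 (endpoints are measure-zero, so open/closed/half-open agree). Write I = (I cap Q) u (I \ Q). The rationals in I are countable, so m*(I cap Q) = 0 (cover each rational by intervals whose total length is arbitrarily small). By countable subadditivity m*(I) <= m*(I cap Q) + m*(I \ Q), hence m*(I \ Q) >= m(I) = 3. The reverse inequality m*(I \ Q) <= m*(I) = 3 is trivial since (I \ Q) is a subset of I. Therefore m*(I \ Q) = 3.

3


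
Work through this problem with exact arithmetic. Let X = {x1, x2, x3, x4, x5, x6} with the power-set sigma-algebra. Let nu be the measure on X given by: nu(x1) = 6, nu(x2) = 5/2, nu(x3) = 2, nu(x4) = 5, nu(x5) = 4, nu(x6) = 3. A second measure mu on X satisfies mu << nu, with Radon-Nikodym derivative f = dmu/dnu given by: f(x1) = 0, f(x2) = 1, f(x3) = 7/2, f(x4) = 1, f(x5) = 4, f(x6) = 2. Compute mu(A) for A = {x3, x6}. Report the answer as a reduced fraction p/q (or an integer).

By the defining property of the Radon-Nikodym derivative, for every measurable set A,
  mu(A) = integral_A f dnu.
Since nu is a discrete measure concentrated on the atoms of X, the integral over A reduces to the sum
  mu(A) = sum_{x in A} f(x) * nu({x}).
Computing each term:
  x3: f(x3) * nu(x3) = 7/2 * 2 = 7.
  x6: f(x6) * nu(x6) = 2 * 3 = 6.
Summing: mu(A) = 7 + 6 = 13.

13


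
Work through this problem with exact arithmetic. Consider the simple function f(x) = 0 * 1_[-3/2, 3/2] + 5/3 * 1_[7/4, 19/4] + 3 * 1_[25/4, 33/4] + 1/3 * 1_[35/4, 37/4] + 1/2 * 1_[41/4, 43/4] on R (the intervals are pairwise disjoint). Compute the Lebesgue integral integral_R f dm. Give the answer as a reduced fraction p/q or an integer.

For a simple function f = sum_i c_i * 1_{A_i} with disjoint A_i,
  integral f dm = sum_i c_i * m(A_i).
Lengths of the A_i:
  m(A_1) = 3/2 - (-3/2) = 3.
  m(A_2) = 19/4 - 7/4 = 3.
  m(A_3) = 33/4 - 25/4 = 2.
  m(A_4) = 37/4 - 35/4 = 1/2.
  m(A_5) = 43/4 - 41/4 = 1/2.
Contributions c_i * m(A_i):
  (0) * (3) = 0.
  (5/3) * (3) = 5.
  (3) * (2) = 6.
  (1/3) * (1/2) = 1/6.
  (1/2) * (1/2) = 1/4.
Total: 0 + 5 + 6 + 1/6 + 1/4 = 137/12.

137/12


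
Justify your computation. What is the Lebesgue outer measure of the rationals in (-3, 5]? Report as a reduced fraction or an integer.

The set Q cap (-3, 5] is countable (a subset of the countable set Q). Lebesgue outer measure of any countable set is 0: each singleton {q} has m*({q}) = 0, and by countable subadditivity m*(union_k {q_k}) <= sum_k m*({q_k}) = sum_k 0 = 0. The reverse inequality m*(E) >= 0 is automatic. So m*(Q cap (-3, 5]) = 0.

0


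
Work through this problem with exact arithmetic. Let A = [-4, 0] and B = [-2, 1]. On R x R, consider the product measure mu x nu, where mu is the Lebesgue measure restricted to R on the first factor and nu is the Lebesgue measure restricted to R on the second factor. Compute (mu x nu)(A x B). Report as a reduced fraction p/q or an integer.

For a measurable rectangle A x B, the product measure satisfies
  (mu x nu)(A x B) = mu(A) * nu(B).
  mu(A) = 4.
  nu(B) = 3.
  (mu x nu)(A x B) = 4 * 3 = 12.

12


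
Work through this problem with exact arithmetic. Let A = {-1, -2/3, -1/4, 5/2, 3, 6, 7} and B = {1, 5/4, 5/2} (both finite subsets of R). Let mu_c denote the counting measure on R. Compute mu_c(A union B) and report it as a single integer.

Counting measure on a finite set equals cardinality. By inclusion-exclusion, |A union B| = |A| + |B| - |A cap B|.
|A| = 7, |B| = 3, |A cap B| = 1.
So mu_c(A union B) = 7 + 3 - 1 = 9.

9


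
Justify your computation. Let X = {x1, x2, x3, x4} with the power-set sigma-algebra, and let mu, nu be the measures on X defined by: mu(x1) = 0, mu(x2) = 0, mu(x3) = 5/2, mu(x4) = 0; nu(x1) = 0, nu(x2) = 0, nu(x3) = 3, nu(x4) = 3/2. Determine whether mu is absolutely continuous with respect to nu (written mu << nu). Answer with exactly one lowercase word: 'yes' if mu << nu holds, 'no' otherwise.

mu << nu means: every nu-null measurable set is also mu-null; equivalently, for every atom x, if nu({x}) = 0 then mu({x}) = 0.
Checking each atom:
  x1: nu = 0, mu = 0 -> consistent with mu << nu.
  x2: nu = 0, mu = 0 -> consistent with mu << nu.
  x3: nu = 3 > 0 -> no constraint.
  x4: nu = 3/2 > 0 -> no constraint.
No atom violates the condition. Therefore mu << nu.

yes


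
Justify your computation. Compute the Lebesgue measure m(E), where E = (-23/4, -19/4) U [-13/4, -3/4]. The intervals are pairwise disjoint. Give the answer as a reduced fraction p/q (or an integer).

For pairwise disjoint intervals, m(union_i I_i) = sum_i m(I_i),
and m is invariant under swapping open/closed endpoints (single points have measure 0).
So m(E) = sum_i (b_i - a_i).
  I_1 has length -19/4 - (-23/4) = 1.
  I_2 has length -3/4 - (-13/4) = 5/2.
Summing:
  m(E) = 1 + 5/2 = 7/2.

7/2


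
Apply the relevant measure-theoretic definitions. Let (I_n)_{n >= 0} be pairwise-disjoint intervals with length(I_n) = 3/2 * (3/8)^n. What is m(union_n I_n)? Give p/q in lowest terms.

By countable additivity of the Lebesgue measure on pairwise disjoint measurable sets,
  m(union_{n >= 0} I_n) = sum_{n >= 0} m(I_n) = sum_{n >= 0} a * r^n,
  with a = 3/2 and r = 3/8.
Since 0 < r = 3/8 < 1, the geometric series converges:
  sum_{n >= 0} a * r^n = a / (1 - r).
  = 3/2 / (1 - 3/8)
  = 3/2 / (5/8)
  = 12/5.

12/5


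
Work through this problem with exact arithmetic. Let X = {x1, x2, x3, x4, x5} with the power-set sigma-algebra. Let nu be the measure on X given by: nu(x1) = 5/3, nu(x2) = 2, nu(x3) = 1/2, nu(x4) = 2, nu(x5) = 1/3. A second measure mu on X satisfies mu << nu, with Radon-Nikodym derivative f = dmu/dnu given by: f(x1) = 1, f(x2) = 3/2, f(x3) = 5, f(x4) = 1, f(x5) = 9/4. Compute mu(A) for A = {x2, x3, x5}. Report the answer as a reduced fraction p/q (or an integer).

By the defining property of the Radon-Nikodym derivative, for every measurable set A,
  mu(A) = integral_A f dnu.
Since nu is a discrete measure concentrated on the atoms of X, the integral over A reduces to the sum
  mu(A) = sum_{x in A} f(x) * nu({x}).
Computing each term:
  x2: f(x2) * nu(x2) = 3/2 * 2 = 3.
  x3: f(x3) * nu(x3) = 5 * 1/2 = 5/2.
  x5: f(x5) * nu(x5) = 9/4 * 1/3 = 3/4.
Summing: mu(A) = 3 + 5/2 + 3/4 = 25/4.

25/4
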